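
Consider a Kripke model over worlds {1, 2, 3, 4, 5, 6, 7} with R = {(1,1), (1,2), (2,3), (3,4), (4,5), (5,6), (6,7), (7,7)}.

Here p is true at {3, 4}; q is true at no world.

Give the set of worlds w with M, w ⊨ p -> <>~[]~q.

{1, 2, 5, 6, 7}

1: p is F, <>~[]~q is F. ✓
2: p is F, <>~[]~q is F. ✓
3: p is T, <>~[]~q is F. ✗
4: p is T, <>~[]~q is F. ✗
5: p is F, <>~[]~q is F. ✓
6: p is F, <>~[]~q is F. ✓
7: p is F, <>~[]~q is F. ✓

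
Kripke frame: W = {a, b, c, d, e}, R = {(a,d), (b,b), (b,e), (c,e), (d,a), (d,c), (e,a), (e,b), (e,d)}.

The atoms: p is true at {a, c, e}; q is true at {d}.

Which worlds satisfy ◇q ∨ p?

a: ◇q is T, p is T. ✓
b: ◇q is F, p is F. ✗
c: ◇q is F, p is T. ✓
d: ◇q is F, p is F. ✗
e: ◇q is T, p is T. ✓

{a, c, e}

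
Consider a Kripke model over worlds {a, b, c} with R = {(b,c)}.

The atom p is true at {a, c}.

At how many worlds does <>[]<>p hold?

1

a: no successors, so <>[]<>p fails. ✗
b: successors {c}; []<>p there: c:T. ✓
c: no successors, so <>[]<>p fails. ✗
Satisfying worlds: {b}.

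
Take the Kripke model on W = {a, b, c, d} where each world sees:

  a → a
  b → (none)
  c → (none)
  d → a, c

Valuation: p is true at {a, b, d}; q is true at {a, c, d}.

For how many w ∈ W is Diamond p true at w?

2

a: successors {a}; p there: a:T. ✓
b: no successors, so Diamond p fails. ✗
c: no successors, so Diamond p fails. ✗
d: successors {a, c}; p there: a:T, c:F. ✓
Satisfying worlds: {a, d}.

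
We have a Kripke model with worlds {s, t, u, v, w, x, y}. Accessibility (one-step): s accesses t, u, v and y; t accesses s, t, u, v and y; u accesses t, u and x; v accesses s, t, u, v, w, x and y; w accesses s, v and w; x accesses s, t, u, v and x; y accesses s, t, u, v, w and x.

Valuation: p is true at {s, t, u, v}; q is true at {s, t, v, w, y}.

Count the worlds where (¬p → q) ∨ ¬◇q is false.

s: ¬p → q is T, ¬◇q is F. ✓
t: ¬p → q is T, ¬◇q is F. ✓
u: ¬p → q is T, ¬◇q is F. ✓
v: ¬p → q is T, ¬◇q is F. ✓
w: ¬p → q is T, ¬◇q is F. ✓
x: ¬p → q is F, ¬◇q is F. ✗
y: ¬p → q is T, ¬◇q is F. ✓
Satisfying worlds: {s, t, u, v, w, y}.
So (¬p → q) ∨ ¬◇q fails at the other 1 world.

1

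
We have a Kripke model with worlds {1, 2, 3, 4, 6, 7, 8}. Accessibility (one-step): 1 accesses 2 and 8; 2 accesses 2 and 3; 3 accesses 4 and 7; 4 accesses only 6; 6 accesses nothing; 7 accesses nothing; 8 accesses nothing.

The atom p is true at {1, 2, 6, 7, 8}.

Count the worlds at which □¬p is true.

1: successors {2, 8}; ¬p there: 2:F, 8:F. ✗
2: successors {2, 3}; ¬p there: 2:F, 3:T. ✗
3: successors {4, 7}; ¬p there: 4:T, 7:F. ✗
4: successors {6}; ¬p there: 6:F. ✗
6: no successors, so □¬p holds vacuously. ✓
7: no successors, so □¬p holds vacuously. ✓
8: no successors, so □¬p holds vacuously. ✓
Satisfying worlds: {6, 7, 8}.

3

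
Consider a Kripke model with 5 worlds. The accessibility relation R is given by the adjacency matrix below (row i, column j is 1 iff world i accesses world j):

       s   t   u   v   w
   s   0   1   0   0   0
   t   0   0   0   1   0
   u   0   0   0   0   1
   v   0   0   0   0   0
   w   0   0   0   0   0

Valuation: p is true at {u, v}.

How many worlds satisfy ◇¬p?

2

s: successors {t}; ¬p there: t:T. ✓
t: successors {v}; ¬p there: v:F. ✗
u: successors {w}; ¬p there: w:T. ✓
v: no successors, so ◇¬p fails. ✗
w: no successors, so ◇¬p fails. ✗
Satisfying worlds: {s, u}.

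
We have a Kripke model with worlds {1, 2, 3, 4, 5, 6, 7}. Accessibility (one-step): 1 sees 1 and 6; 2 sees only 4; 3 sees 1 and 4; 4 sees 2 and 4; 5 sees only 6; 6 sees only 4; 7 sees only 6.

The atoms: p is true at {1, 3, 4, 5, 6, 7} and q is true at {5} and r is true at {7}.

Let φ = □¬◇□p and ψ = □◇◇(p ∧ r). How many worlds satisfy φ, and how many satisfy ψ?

2 and 0

For □¬◇□p:
1: successors {1, 6}; ¬◇□p there: 1:F, 6:T. ✗
2: successors {4}; ¬◇□p there: 4:F. ✗
3: successors {1, 4}; ¬◇□p there: 1:F, 4:F. ✗
4: successors {2, 4}; ¬◇□p there: 2:T, 4:F. ✗
5: successors {6}; ¬◇□p there: 6:T. ✓
6: successors {4}; ¬◇□p there: 4:F. ✗
7: successors {6}; ¬◇□p there: 6:T. ✓
— 2 worlds.
For □◇◇(p ∧ r):
1: successors {1, 6}; ◇◇(p ∧ r) there: 1:F, 6:F. ✗
2: successors {4}; ◇◇(p ∧ r) there: 4:F. ✗
3: successors {1, 4}; ◇◇(p ∧ r) there: 1:F, 4:F. ✗
4: successors {2, 4}; ◇◇(p ∧ r) there: 2:F, 4:F. ✗
5: successors {6}; ◇◇(p ∧ r) there: 6:F. ✗
6: successors {4}; ◇◇(p ∧ r) there: 4:F. ✗
7: successors {6}; ◇◇(p ∧ r) there: 6:F. ✗
— 0 worlds.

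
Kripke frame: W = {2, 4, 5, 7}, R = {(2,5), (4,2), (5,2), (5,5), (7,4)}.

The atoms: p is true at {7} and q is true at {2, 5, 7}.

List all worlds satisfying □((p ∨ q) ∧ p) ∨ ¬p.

{2, 4, 5}

2: □((p ∨ q) ∧ p) is F, ¬p is T. ✓
4: □((p ∨ q) ∧ p) is F, ¬p is T. ✓
5: □((p ∨ q) ∧ p) is F, ¬p is T. ✓
7: □((p ∨ q) ∧ p) is F, ¬p is F. ✗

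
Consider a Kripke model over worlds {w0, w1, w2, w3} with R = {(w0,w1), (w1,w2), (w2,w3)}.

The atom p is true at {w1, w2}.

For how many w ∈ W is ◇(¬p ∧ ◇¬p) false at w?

w0: successors {w1}; ¬p ∧ ◇¬p there: w1:F. ✗
w1: successors {w2}; ¬p ∧ ◇¬p there: w2:F. ✗
w2: successors {w3}; ¬p ∧ ◇¬p there: w3:F. ✗
w3: no successors, so ◇(¬p ∧ ◇¬p) fails. ✗
Satisfying worlds: ∅.
So ◇(¬p ∧ ◇¬p) fails at the other 4 worlds.

4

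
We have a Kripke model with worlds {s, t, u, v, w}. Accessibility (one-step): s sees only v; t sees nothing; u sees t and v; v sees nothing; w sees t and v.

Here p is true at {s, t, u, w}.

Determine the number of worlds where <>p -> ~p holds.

s: <>p is F, ~p is F. ✓
t: <>p is F, ~p is F. ✓
u: <>p is T, ~p is F. ✗
v: <>p is F, ~p is T. ✓
w: <>p is T, ~p is F. ✗
Satisfying worlds: {s, t, v}.

3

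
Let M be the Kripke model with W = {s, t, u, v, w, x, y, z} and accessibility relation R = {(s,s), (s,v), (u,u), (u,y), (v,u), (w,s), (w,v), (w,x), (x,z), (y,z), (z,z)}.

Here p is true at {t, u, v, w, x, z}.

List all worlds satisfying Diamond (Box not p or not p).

s: successors {s, v}; Box not p or not p there: s:T, v:F. ✓
t: no successors, so Diamond (Box not p or not p) fails. ✗
u: successors {u, y}; Box not p or not p there: u:F, y:T. ✓
v: successors {u}; Box not p or not p there: u:F. ✗
w: successors {s, v, x}; Box not p or not p there: s:T, v:F, x:F. ✓
x: successors {z}; Box not p or not p there: z:F. ✗
y: successors {z}; Box not p or not p there: z:F. ✗
z: successors {z}; Box not p or not p there: z:F. ✗

{s, u, w}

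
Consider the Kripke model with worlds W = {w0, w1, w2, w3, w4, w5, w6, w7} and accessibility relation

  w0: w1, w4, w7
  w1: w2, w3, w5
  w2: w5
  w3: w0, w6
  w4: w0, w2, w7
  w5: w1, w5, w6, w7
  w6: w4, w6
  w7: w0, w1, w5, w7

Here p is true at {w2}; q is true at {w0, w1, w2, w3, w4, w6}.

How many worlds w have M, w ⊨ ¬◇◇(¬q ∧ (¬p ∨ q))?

w0: ◇◇(¬q ∧ (¬p ∨ q)) is T. ✗
w1: ◇◇(¬q ∧ (¬p ∨ q)) is T. ✗
w2: ◇◇(¬q ∧ (¬p ∨ q)) is T. ✗
w3: ◇◇(¬q ∧ (¬p ∨ q)) is T. ✗
w4: ◇◇(¬q ∧ (¬p ∨ q)) is T. ✗
w5: ◇◇(¬q ∧ (¬p ∨ q)) is T. ✗
w6: ◇◇(¬q ∧ (¬p ∨ q)) is T. ✗
w7: ◇◇(¬q ∧ (¬p ∨ q)) is T. ✗
Satisfying worlds: ∅.

0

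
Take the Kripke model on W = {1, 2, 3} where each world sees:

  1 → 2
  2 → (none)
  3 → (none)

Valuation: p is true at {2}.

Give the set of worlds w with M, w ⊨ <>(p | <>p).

{1}

1: successors {2}; p | <>p there: 2:T. ✓
2: no successors, so <>(p | <>p) fails. ✗
3: no successors, so <>(p | <>p) fails. ✗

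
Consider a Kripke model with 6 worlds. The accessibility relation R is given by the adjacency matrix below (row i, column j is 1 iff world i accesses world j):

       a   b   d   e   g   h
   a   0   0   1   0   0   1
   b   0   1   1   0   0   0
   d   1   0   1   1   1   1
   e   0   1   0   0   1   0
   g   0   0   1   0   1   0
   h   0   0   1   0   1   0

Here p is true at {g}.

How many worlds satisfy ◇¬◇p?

a: successors {d, h}; ¬◇p there: d:F, h:F. ✗
b: successors {b, d}; ¬◇p there: b:T, d:F. ✓
d: successors {a, d, e, g, h}; ¬◇p there: a:T, d:F, e:F, g:F, h:F. ✓
e: successors {b, g}; ¬◇p there: b:T, g:F. ✓
g: successors {d, g}; ¬◇p there: d:F, g:F. ✗
h: successors {d, g}; ¬◇p there: d:F, g:F. ✗
Satisfying worlds: {b, d, e}.

3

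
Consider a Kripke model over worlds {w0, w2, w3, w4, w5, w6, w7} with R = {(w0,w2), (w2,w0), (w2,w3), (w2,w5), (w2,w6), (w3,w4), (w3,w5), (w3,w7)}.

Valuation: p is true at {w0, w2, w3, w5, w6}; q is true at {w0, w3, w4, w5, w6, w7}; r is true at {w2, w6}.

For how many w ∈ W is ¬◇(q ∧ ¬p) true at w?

w0: ◇(q ∧ ¬p) is F. ✓
w2: ◇(q ∧ ¬p) is F. ✓
w3: ◇(q ∧ ¬p) is T. ✗
w4: ◇(q ∧ ¬p) is F. ✓
w5: ◇(q ∧ ¬p) is F. ✓
w6: ◇(q ∧ ¬p) is F. ✓
w7: ◇(q ∧ ¬p) is F. ✓
Satisfying worlds: {w0, w2, w4, w5, w6, w7}.

6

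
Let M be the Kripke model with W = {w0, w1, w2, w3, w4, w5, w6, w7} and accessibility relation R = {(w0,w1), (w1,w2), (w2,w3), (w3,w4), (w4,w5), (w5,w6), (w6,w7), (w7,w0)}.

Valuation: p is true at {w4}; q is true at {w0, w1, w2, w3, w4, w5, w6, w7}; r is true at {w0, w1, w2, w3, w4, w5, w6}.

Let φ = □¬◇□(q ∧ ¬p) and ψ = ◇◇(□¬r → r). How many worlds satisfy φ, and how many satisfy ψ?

For □¬◇□(q ∧ ¬p):
w0: successors {w1}; ¬◇□(q ∧ ¬p) there: w1:F. ✗
w1: successors {w2}; ¬◇□(q ∧ ¬p) there: w2:T. ✓
w2: successors {w3}; ¬◇□(q ∧ ¬p) there: w3:F. ✗
w3: successors {w4}; ¬◇□(q ∧ ¬p) there: w4:F. ✗
w4: successors {w5}; ¬◇□(q ∧ ¬p) there: w5:F. ✗
w5: successors {w6}; ¬◇□(q ∧ ¬p) there: w6:F. ✗
w6: successors {w7}; ¬◇□(q ∧ ¬p) there: w7:F. ✗
w7: successors {w0}; ¬◇□(q ∧ ¬p) there: w0:F. ✗
— 1 world.
For ◇◇(□¬r → r):
w0: successors {w1}; ◇(□¬r → r) there: w1:T. ✓
w1: successors {w2}; ◇(□¬r → r) there: w2:T. ✓
w2: successors {w3}; ◇(□¬r → r) there: w3:T. ✓
w3: successors {w4}; ◇(□¬r → r) there: w4:T. ✓
w4: successors {w5}; ◇(□¬r → r) there: w5:T. ✓
w5: successors {w6}; ◇(□¬r → r) there: w6:T. ✓
w6: successors {w7}; ◇(□¬r → r) there: w7:T. ✓
w7: successors {w0}; ◇(□¬r → r) there: w0:T. ✓
— 8 worlds.

1 and 8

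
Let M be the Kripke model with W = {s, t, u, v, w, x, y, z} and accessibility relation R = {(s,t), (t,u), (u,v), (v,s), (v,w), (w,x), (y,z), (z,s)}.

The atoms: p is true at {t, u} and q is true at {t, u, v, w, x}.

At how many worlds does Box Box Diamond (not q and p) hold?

2

s: successors {t}; Box Diamond (not q and p) there: t:F. ✗
t: successors {u}; Box Diamond (not q and p) there: u:F. ✗
u: successors {v}; Box Diamond (not q and p) there: v:F. ✗
v: successors {s, w}; Box Diamond (not q and p) there: s:F, w:F. ✗
w: successors {x}; Box Diamond (not q and p) there: x:T. ✓
x: no successors, so Box Box Diamond (not q and p) holds vacuously. ✓
y: successors {z}; Box Diamond (not q and p) there: z:F. ✗
z: successors {s}; Box Diamond (not q and p) there: s:F. ✗
Satisfying worlds: {w, x}.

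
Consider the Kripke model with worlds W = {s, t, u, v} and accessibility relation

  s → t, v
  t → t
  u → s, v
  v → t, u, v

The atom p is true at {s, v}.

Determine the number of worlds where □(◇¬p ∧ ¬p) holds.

1

s: successors {t, v}; ◇¬p ∧ ¬p there: t:T, v:F. ✗
t: successors {t}; ◇¬p ∧ ¬p there: t:T. ✓
u: successors {s, v}; ◇¬p ∧ ¬p there: s:F, v:F. ✗
v: successors {t, u, v}; ◇¬p ∧ ¬p there: t:T, u:F, v:F. ✗
Satisfying worlds: {t}.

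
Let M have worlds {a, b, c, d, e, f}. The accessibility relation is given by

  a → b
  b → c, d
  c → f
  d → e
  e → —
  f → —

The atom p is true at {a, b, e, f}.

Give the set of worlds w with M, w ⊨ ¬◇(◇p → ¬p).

a: ◇(◇p → ¬p) is T. ✗
b: ◇(◇p → ¬p) is T. ✗
c: ◇(◇p → ¬p) is T. ✗
d: ◇(◇p → ¬p) is T. ✗
e: ◇(◇p → ¬p) is F. ✓
f: ◇(◇p → ¬p) is F. ✓

{e, f}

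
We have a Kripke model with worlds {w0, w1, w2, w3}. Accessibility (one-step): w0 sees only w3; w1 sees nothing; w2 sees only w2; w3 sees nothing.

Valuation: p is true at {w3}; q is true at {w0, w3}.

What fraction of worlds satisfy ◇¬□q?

w0: successors {w3}; ¬□q there: w3:F. ✗
w1: no successors, so ◇¬□q fails. ✗
w2: successors {w2}; ¬□q there: w2:T. ✓
w3: no successors, so ◇¬□q fails. ✗
That's 1 of 4 worlds, so 1/4.

1/4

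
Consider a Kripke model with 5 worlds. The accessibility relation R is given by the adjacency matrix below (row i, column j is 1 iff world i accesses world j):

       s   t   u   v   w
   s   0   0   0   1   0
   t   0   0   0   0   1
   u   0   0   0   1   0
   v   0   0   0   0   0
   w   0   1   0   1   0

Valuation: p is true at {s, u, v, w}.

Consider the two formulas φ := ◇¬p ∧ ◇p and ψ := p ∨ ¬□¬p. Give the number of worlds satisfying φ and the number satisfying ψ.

1 and 5

For ◇¬p ∧ ◇p:
s: ◇¬p is F, ◇p is T. ✗
t: ◇¬p is F, ◇p is T. ✗
u: ◇¬p is F, ◇p is T. ✗
v: ◇¬p is F, ◇p is F. ✗
w: ◇¬p is T, ◇p is T. ✓
— 1 world.
For p ∨ ¬□¬p:
s: p is T, ¬□¬p is T. ✓
t: p is F, ¬□¬p is T. ✓
u: p is T, ¬□¬p is T. ✓
v: p is T, ¬□¬p is F. ✓
w: p is T, ¬□¬p is T. ✓
— 5 worlds.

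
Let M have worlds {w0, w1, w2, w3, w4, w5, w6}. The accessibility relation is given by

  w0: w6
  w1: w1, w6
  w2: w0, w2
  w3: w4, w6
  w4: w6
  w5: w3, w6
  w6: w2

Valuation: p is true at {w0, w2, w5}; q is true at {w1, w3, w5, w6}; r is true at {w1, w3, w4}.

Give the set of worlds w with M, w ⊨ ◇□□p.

{w0, w1, w2, w3, w4, w5}

w0: successors {w6}; □□p there: w6:T. ✓
w1: successors {w1, w6}; □□p there: w1:F, w6:T. ✓
w2: successors {w0, w2}; □□p there: w0:T, w2:F. ✓
w3: successors {w4, w6}; □□p there: w4:T, w6:T. ✓
w4: successors {w6}; □□p there: w6:T. ✓
w5: successors {w3, w6}; □□p there: w3:F, w6:T. ✓
w6: successors {w2}; □□p there: w2:F. ✗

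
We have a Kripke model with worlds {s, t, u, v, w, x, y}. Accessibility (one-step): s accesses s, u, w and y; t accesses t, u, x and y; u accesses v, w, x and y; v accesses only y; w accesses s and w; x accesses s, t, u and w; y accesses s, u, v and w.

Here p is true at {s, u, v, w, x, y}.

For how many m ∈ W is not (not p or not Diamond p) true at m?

6

s: not p or not Diamond p is F. ✓
t: not p or not Diamond p is T. ✗
u: not p or not Diamond p is F. ✓
v: not p or not Diamond p is F. ✓
w: not p or not Diamond p is F. ✓
x: not p or not Diamond p is F. ✓
y: not p or not Diamond p is F. ✓
Satisfying worlds: {s, u, v, w, x, y}.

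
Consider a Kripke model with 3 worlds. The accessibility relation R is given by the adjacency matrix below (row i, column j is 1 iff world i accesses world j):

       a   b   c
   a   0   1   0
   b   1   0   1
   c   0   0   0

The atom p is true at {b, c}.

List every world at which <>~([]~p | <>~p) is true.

a: successors {b}; ~([]~p | <>~p) there: b:F. ✗
b: successors {a, c}; ~([]~p | <>~p) there: a:T, c:F. ✓
c: no successors, so <>~([]~p | <>~p) fails. ✗

{b}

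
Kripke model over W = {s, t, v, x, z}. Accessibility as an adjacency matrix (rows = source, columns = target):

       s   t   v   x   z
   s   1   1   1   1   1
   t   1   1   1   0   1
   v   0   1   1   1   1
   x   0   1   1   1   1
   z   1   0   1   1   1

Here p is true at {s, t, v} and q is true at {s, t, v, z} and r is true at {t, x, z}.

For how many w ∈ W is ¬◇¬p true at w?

0

s: ◇¬p is T. ✗
t: ◇¬p is T. ✗
v: ◇¬p is T. ✗
x: ◇¬p is T. ✗
z: ◇¬p is T. ✗
Satisfying worlds: ∅.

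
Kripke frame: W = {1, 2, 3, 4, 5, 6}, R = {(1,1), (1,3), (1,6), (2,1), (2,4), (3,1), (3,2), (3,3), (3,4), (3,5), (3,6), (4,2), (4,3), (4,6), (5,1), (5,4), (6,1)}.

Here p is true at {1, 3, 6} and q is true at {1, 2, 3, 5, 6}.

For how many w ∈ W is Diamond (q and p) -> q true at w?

1: Diamond (q and p) is T, q is T. ✓
2: Diamond (q and p) is T, q is T. ✓
3: Diamond (q and p) is T, q is T. ✓
4: Diamond (q and p) is T, q is F. ✗
5: Diamond (q and p) is T, q is T. ✓
6: Diamond (q and p) is T, q is T. ✓
Satisfying worlds: {1, 2, 3, 5, 6}.

5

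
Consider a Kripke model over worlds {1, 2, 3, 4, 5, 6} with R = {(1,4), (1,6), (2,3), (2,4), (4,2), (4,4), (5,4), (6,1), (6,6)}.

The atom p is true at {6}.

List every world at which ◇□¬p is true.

1: successors {4, 6}; □¬p there: 4:T, 6:F. ✓
2: successors {3, 4}; □¬p there: 3:T, 4:T. ✓
3: no successors, so ◇□¬p fails. ✗
4: successors {2, 4}; □¬p there: 2:T, 4:T. ✓
5: successors {4}; □¬p there: 4:T. ✓
6: successors {1, 6}; □¬p there: 1:F, 6:F. ✗

{1, 2, 4, 5}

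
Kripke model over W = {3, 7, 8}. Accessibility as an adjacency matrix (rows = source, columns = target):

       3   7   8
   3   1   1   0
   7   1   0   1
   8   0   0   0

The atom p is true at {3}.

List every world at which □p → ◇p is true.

{3, 7}

3: □p is F, ◇p is T. ✓
7: □p is F, ◇p is T. ✓
8: □p is T, ◇p is F. ✗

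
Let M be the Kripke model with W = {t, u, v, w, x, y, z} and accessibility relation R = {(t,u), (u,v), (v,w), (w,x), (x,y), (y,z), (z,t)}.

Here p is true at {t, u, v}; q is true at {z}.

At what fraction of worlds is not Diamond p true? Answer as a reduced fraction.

t: Diamond p is T. ✗
u: Diamond p is T. ✗
v: Diamond p is F. ✓
w: Diamond p is F. ✓
x: Diamond p is F. ✓
y: Diamond p is F. ✓
z: Diamond p is T. ✗
That's 4 of 7 worlds, so 4/7.

4/7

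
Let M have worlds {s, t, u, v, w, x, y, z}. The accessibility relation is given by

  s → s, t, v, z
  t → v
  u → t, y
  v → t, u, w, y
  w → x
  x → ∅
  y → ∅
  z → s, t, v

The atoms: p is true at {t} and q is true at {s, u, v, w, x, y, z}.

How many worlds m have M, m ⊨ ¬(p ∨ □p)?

s: p ∨ □p is F. ✓
t: p ∨ □p is T. ✗
u: p ∨ □p is F. ✓
v: p ∨ □p is F. ✓
w: p ∨ □p is F. ✓
x: p ∨ □p is T. ✗
y: p ∨ □p is T. ✗
z: p ∨ □p is F. ✓
Satisfying worlds: {s, u, v, w, z}.

5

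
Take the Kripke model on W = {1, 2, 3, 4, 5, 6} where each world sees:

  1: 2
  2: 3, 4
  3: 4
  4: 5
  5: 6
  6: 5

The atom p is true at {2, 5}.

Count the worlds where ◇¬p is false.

1: successors {2}; ¬p there: 2:F. ✗
2: successors {3, 4}; ¬p there: 3:T, 4:T. ✓
3: successors {4}; ¬p there: 4:T. ✓
4: successors {5}; ¬p there: 5:F. ✗
5: successors {6}; ¬p there: 6:T. ✓
6: successors {5}; ¬p there: 5:F. ✗
Satisfying worlds: {2, 3, 5}.
So ◇¬p fails at the other 3 worlds.

3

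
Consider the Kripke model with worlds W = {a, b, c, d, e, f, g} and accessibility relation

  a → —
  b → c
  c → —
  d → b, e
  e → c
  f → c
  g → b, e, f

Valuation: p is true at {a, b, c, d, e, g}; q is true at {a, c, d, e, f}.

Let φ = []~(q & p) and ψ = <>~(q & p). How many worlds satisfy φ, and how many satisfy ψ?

For []~(q & p):
a: no successors, so []~(q & p) holds vacuously. ✓
b: successors {c}; ~(q & p) there: c:F. ✗
c: no successors, so []~(q & p) holds vacuously. ✓
d: successors {b, e}; ~(q & p) there: b:T, e:F. ✗
e: successors {c}; ~(q & p) there: c:F. ✗
f: successors {c}; ~(q & p) there: c:F. ✗
g: successors {b, e, f}; ~(q & p) there: b:T, e:F, f:T. ✗
— 2 worlds.
For <>~(q & p):
a: no successors, so <>~(q & p) fails. ✗
b: successors {c}; ~(q & p) there: c:F. ✗
c: no successors, so <>~(q & p) fails. ✗
d: successors {b, e}; ~(q & p) there: b:T, e:F. ✓
e: successors {c}; ~(q & p) there: c:F. ✗
f: successors {c}; ~(q & p) there: c:F. ✗
g: successors {b, e, f}; ~(q & p) there: b:T, e:F, f:T. ✓
— 2 worlds.

2 and 2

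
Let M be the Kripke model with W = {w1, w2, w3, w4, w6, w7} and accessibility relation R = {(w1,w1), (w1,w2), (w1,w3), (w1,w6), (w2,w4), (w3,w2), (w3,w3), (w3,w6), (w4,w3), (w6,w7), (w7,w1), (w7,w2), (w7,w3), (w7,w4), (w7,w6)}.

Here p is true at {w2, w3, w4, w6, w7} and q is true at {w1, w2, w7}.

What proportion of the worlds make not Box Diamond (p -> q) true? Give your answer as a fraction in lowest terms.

2/3

w1: Box Diamond (p -> q) is F. ✓
w2: Box Diamond (p -> q) is F. ✓
w3: Box Diamond (p -> q) is F. ✓
w4: Box Diamond (p -> q) is T. ✗
w6: Box Diamond (p -> q) is T. ✗
w7: Box Diamond (p -> q) is F. ✓
That's 4 of 6 worlds, so 4/6 = 2/3.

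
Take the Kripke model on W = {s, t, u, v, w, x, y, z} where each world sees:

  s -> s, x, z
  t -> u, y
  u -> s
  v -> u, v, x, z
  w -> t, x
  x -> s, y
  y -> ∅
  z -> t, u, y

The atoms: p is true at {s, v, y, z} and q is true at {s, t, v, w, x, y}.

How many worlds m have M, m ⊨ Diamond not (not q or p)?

s: successors {s, x, z}; not (not q or p) there: s:F, x:T, z:F. ✓
t: successors {u, y}; not (not q or p) there: u:F, y:F. ✗
u: successors {s}; not (not q or p) there: s:F. ✗
v: successors {u, v, x, z}; not (not q or p) there: u:F, v:F, x:T, z:F. ✓
w: successors {t, x}; not (not q or p) there: t:T, x:T. ✓
x: successors {s, y}; not (not q or p) there: s:F, y:F. ✗
y: no successors, so Diamond not (not q or p) fails. ✗
z: successors {t, u, y}; not (not q or p) there: t:T, u:F, y:F. ✓
Satisfying worlds: {s, v, w, z}.

4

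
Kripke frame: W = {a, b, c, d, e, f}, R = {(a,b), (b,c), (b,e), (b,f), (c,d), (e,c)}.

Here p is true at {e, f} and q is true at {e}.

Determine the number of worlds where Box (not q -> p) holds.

a: successors {b}; not q -> p there: b:F. ✗
b: successors {c, e, f}; not q -> p there: c:F, e:T, f:T. ✗
c: successors {d}; not q -> p there: d:F. ✗
d: no successors, so Box (not q -> p) holds vacuously. ✓
e: successors {c}; not q -> p there: c:F. ✗
f: no successors, so Box (not q -> p) holds vacuously. ✓
Satisfying worlds: {d, f}.

2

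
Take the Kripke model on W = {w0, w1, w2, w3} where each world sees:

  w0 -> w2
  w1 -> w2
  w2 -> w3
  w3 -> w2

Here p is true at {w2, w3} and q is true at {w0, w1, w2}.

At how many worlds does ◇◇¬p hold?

0

w0: successors {w2}; ◇¬p there: w2:F. ✗
w1: successors {w2}; ◇¬p there: w2:F. ✗
w2: successors {w3}; ◇¬p there: w3:F. ✗
w3: successors {w2}; ◇¬p there: w2:F. ✗
Satisfying worlds: ∅.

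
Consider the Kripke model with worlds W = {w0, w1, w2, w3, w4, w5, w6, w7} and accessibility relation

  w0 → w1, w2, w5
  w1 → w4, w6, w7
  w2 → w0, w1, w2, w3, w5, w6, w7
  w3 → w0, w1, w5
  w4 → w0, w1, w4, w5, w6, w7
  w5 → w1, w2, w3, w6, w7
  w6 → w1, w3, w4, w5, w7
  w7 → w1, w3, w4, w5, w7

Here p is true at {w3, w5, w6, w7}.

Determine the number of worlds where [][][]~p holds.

0

w0: successors {w1, w2, w5}; [][]~p there: w1:F, w2:F, w5:F. ✗
w1: successors {w4, w6, w7}; [][]~p there: w4:F, w6:F, w7:F. ✗
w2: successors {w0, w1, w2, w3, w5, w6, w7}; [][]~p there: w0:F, w1:F, w2:F, w3:F, w5:F, w6:F, w7:F. ✗
w3: successors {w0, w1, w5}; [][]~p there: w0:F, w1:F, w5:F. ✗
w4: successors {w0, w1, w4, w5, w6, w7}; [][]~p there: w0:F, w1:F, w4:F, w5:F, w6:F, w7:F. ✗
w5: successors {w1, w2, w3, w6, w7}; [][]~p there: w1:F, w2:F, w3:F, w6:F, w7:F. ✗
w6: successors {w1, w3, w4, w5, w7}; [][]~p there: w1:F, w3:F, w4:F, w5:F, w7:F. ✗
w7: successors {w1, w3, w4, w5, w7}; [][]~p there: w1:F, w3:F, w4:F, w5:F, w7:F. ✗
Satisfying worlds: ∅.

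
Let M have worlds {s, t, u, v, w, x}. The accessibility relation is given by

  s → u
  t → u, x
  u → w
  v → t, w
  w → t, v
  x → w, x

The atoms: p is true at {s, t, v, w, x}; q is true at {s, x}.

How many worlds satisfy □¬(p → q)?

3

s: successors {u}; ¬(p → q) there: u:F. ✗
t: successors {u, x}; ¬(p → q) there: u:F, x:F. ✗
u: successors {w}; ¬(p → q) there: w:T. ✓
v: successors {t, w}; ¬(p → q) there: t:T, w:T. ✓
w: successors {t, v}; ¬(p → q) there: t:T, v:T. ✓
x: successors {w, x}; ¬(p → q) there: w:T, x:F. ✗
Satisfying worlds: {u, v, w}.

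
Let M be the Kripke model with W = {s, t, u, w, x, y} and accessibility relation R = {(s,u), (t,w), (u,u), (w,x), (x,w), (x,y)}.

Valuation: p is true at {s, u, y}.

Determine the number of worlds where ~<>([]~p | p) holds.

s: <>([]~p | p) is T. ✗
t: <>([]~p | p) is T. ✗
u: <>([]~p | p) is T. ✗
w: <>([]~p | p) is F. ✓
x: <>([]~p | p) is T. ✗
y: <>([]~p | p) is F. ✓
Satisfying worlds: {w, y}.

2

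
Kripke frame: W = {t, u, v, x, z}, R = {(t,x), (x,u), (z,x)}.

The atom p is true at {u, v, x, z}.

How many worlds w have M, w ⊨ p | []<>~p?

t: p is F, []<>~p is F. ✗
u: p is T, []<>~p is T. ✓
v: p is T, []<>~p is T. ✓
x: p is T, []<>~p is F. ✓
z: p is T, []<>~p is F. ✓
Satisfying worlds: {u, v, x, z}.

4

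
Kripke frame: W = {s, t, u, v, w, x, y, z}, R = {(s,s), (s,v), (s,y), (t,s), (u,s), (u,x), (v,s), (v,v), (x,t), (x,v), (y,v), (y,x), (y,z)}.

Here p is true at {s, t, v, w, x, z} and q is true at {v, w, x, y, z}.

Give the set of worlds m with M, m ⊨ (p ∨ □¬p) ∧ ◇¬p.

{s}

s: p ∨ □¬p is T, ◇¬p is T. ✓
t: p ∨ □¬p is T, ◇¬p is F. ✗
u: p ∨ □¬p is F, ◇¬p is F. ✗
v: p ∨ □¬p is T, ◇¬p is F. ✗
w: p ∨ □¬p is T, ◇¬p is F. ✗
x: p ∨ □¬p is T, ◇¬p is F. ✗
y: p ∨ □¬p is F, ◇¬p is F. ✗
z: p ∨ □¬p is T, ◇¬p is F. ✗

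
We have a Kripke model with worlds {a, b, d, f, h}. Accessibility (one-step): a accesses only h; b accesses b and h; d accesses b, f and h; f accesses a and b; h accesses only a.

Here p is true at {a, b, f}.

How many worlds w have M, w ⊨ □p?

2

a: successors {h}; p there: h:F. ✗
b: successors {b, h}; p there: b:T, h:F. ✗
d: successors {b, f, h}; p there: b:T, f:T, h:F. ✗
f: successors {a, b}; p there: a:T, b:T. ✓
h: successors {a}; p there: a:T. ✓
Satisfying worlds: {f, h}.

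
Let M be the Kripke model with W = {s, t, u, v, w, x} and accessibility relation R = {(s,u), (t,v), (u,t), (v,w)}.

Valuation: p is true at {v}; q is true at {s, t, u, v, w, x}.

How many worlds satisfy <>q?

s: successors {u}; q there: u:T. ✓
t: successors {v}; q there: v:T. ✓
u: successors {t}; q there: t:T. ✓
v: successors {w}; q there: w:T. ✓
w: no successors, so <>q fails. ✗
x: no successors, so <>q fails. ✗
Satisfying worlds: {s, t, u, v}.

4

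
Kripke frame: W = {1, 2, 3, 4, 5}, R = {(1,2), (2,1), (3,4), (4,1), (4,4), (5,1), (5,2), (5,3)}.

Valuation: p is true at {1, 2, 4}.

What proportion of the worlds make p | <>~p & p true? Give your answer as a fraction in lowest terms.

3/5

1: p is T, <>~p & p is F. ✓
2: p is T, <>~p & p is F. ✓
3: p is F, <>~p & p is F. ✗
4: p is T, <>~p & p is F. ✓
5: p is F, <>~p & p is F. ✗
That's 3 of 5 worlds, so 3/5.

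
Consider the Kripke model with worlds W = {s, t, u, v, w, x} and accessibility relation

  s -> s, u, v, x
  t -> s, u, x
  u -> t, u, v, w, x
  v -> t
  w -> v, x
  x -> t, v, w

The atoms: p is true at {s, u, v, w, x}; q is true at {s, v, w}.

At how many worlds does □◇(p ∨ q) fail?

s: successors {s, u, v, x}; ◇(p ∨ q) there: s:T, u:T, v:F, x:T. ✗
t: successors {s, u, x}; ◇(p ∨ q) there: s:T, u:T, x:T. ✓
u: successors {t, u, v, w, x}; ◇(p ∨ q) there: t:T, u:T, v:F, w:T, x:T. ✗
v: successors {t}; ◇(p ∨ q) there: t:T. ✓
w: successors {v, x}; ◇(p ∨ q) there: v:F, x:T. ✗
x: successors {t, v, w}; ◇(p ∨ q) there: t:T, v:F, w:T. ✗
Satisfying worlds: {t, v}.
So □◇(p ∨ q) fails at the other 4 worlds.

4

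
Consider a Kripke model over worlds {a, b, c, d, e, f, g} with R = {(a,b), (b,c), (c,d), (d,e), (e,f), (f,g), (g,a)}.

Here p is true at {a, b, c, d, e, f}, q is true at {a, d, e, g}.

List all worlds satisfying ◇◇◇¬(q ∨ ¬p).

{c, f, g}

a: successors {b}; ◇◇¬(q ∨ ¬p) there: b:F. ✗
b: successors {c}; ◇◇¬(q ∨ ¬p) there: c:F. ✗
c: successors {d}; ◇◇¬(q ∨ ¬p) there: d:T. ✓
d: successors {e}; ◇◇¬(q ∨ ¬p) there: e:F. ✗
e: successors {f}; ◇◇¬(q ∨ ¬p) there: f:F. ✗
f: successors {g}; ◇◇¬(q ∨ ¬p) there: g:T. ✓
g: successors {a}; ◇◇¬(q ∨ ¬p) there: a:T. ✓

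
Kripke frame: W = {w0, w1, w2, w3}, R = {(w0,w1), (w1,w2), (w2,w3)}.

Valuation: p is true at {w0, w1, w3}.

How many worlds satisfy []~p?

2

w0: successors {w1}; ~p there: w1:F. ✗
w1: successors {w2}; ~p there: w2:T. ✓
w2: successors {w3}; ~p there: w3:F. ✗
w3: no successors, so []~p holds vacuously. ✓
Satisfying worlds: {w1, w3}.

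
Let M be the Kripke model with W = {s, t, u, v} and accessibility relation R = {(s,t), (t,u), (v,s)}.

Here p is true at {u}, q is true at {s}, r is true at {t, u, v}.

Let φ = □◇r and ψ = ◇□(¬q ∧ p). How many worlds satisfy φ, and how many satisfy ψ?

3 and 2

For □◇r:
s: successors {t}; ◇r there: t:T. ✓
t: successors {u}; ◇r there: u:F. ✗
u: no successors, so □◇r holds vacuously. ✓
v: successors {s}; ◇r there: s:T. ✓
— 3 worlds.
For ◇□(¬q ∧ p):
s: successors {t}; □(¬q ∧ p) there: t:T. ✓
t: successors {u}; □(¬q ∧ p) there: u:T. ✓
u: no successors, so ◇□(¬q ∧ p) fails. ✗
v: successors {s}; □(¬q ∧ p) there: s:F. ✗
— 2 worlds.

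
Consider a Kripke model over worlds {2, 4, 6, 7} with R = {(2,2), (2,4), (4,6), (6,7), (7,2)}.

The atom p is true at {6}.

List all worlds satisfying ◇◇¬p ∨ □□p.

{2, 4, 6, 7}

2: ◇◇¬p is T, □□p is F. ✓
4: ◇◇¬p is T, □□p is F. ✓
6: ◇◇¬p is T, □□p is F. ✓
7: ◇◇¬p is T, □□p is F. ✓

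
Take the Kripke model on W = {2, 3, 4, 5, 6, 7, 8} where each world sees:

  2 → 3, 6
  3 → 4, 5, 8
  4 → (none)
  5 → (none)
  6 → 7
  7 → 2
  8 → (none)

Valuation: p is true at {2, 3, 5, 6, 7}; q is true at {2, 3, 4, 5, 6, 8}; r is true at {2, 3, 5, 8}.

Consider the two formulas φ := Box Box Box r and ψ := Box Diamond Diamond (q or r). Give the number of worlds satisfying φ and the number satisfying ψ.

For Box Box Box r:
2: successors {3, 6}; Box Box r there: 3:T, 6:T. ✓
3: successors {4, 5, 8}; Box Box r there: 4:T, 5:T, 8:T. ✓
4: no successors, so Box Box Box r holds vacuously. ✓
5: no successors, so Box Box Box r holds vacuously. ✓
6: successors {7}; Box Box r there: 7:F. ✗
7: successors {2}; Box Box r there: 2:F. ✗
8: no successors, so Box Box Box r holds vacuously. ✓
— 5 worlds.
For Box Diamond Diamond (q or r):
2: successors {3, 6}; Diamond Diamond (q or r) there: 3:F, 6:T. ✗
3: successors {4, 5, 8}; Diamond Diamond (q or r) there: 4:F, 5:F, 8:F. ✗
4: no successors, so Box Diamond Diamond (q or r) holds vacuously. ✓
5: no successors, so Box Diamond Diamond (q or r) holds vacuously. ✓
6: successors {7}; Diamond Diamond (q or r) there: 7:T. ✓
7: successors {2}; Diamond Diamond (q or r) there: 2:T. ✓
8: no successors, so Box Diamond Diamond (q or r) holds vacuously. ✓
— 5 worlds.

5 and 5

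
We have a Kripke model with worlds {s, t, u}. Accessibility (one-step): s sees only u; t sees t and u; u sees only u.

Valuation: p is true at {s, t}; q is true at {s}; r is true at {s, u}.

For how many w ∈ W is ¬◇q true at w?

3

s: ◇q is F. ✓
t: ◇q is F. ✓
u: ◇q is F. ✓
Satisfying worlds: {s, t, u}.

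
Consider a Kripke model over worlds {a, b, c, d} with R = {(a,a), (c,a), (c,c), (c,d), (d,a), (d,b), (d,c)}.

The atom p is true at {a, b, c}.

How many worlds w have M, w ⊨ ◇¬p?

a: successors {a}; ¬p there: a:F. ✗
b: no successors, so ◇¬p fails. ✗
c: successors {a, c, d}; ¬p there: a:F, c:F, d:T. ✓
d: successors {a, b, c}; ¬p there: a:F, b:F, c:F. ✗
Satisfying worlds: {c}.

1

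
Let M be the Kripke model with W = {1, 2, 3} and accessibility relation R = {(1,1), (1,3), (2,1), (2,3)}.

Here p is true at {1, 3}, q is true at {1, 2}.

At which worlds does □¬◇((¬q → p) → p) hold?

{3}

1: successors {1, 3}; ¬◇((¬q → p) → p) there: 1:F, 3:T. ✗
2: successors {1, 3}; ¬◇((¬q → p) → p) there: 1:F, 3:T. ✗
3: no successors, so □¬◇((¬q → p) → p) holds vacuously. ✓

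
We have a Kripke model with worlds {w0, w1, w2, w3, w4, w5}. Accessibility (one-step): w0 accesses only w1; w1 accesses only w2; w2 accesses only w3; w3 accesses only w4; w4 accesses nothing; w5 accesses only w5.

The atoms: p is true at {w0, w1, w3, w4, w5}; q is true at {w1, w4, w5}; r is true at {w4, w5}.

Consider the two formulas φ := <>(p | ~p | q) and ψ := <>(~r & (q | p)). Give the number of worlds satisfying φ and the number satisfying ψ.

For <>(p | ~p | q):
w0: successors {w1}; p | ~p | q there: w1:T. ✓
w1: successors {w2}; p | ~p | q there: w2:T. ✓
w2: successors {w3}; p | ~p | q there: w3:T. ✓
w3: successors {w4}; p | ~p | q there: w4:T. ✓
w4: no successors, so <>(p | ~p | q) fails. ✗
w5: successors {w5}; p | ~p | q there: w5:T. ✓
— 5 worlds.
For <>(~r & (q | p)):
w0: successors {w1}; ~r & (q | p) there: w1:T. ✓
w1: successors {w2}; ~r & (q | p) there: w2:F. ✗
w2: successors {w3}; ~r & (q | p) there: w3:T. ✓
w3: successors {w4}; ~r & (q | p) there: w4:F. ✗
w4: no successors, so <>(~r & (q | p)) fails. ✗
w5: successors {w5}; ~r & (q | p) there: w5:F. ✗
— 2 worlds.

5 and 2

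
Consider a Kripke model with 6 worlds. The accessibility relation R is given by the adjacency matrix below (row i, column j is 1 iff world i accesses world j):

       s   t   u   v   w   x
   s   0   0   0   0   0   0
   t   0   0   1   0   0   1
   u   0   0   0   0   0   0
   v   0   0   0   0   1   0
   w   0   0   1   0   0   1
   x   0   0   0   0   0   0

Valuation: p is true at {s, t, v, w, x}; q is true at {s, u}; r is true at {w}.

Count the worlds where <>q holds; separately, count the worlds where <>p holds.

2 and 3

For <>q:
s: no successors, so <>q fails. ✗
t: successors {u, x}; q there: u:T, x:F. ✓
u: no successors, so <>q fails. ✗
v: successors {w}; q there: w:F. ✗
w: successors {u, x}; q there: u:T, x:F. ✓
x: no successors, so <>q fails. ✗
— 2 worlds.
For <>p:
s: no successors, so <>p fails. ✗
t: successors {u, x}; p there: u:F, x:T. ✓
u: no successors, so <>p fails. ✗
v: successors {w}; p there: w:T. ✓
w: successors {u, x}; p there: u:F, x:T. ✓
x: no successors, so <>p fails. ✗
— 3 worlds.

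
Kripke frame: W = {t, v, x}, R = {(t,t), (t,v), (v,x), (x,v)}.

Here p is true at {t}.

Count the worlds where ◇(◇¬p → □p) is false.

t: successors {t, v}; ◇¬p → □p there: t:F, v:F. ✗
v: successors {x}; ◇¬p → □p there: x:F. ✗
x: successors {v}; ◇¬p → □p there: v:F. ✗
Satisfying worlds: ∅.
So ◇(◇¬p → □p) fails at the other 3 worlds.

3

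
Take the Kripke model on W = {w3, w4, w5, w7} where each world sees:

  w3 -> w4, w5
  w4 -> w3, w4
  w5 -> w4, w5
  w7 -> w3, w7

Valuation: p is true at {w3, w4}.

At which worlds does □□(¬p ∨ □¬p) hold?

∅

w3: successors {w4, w5}; □(¬p ∨ □¬p) there: w4:F, w5:F. ✗
w4: successors {w3, w4}; □(¬p ∨ □¬p) there: w3:F, w4:F. ✗
w5: successors {w4, w5}; □(¬p ∨ □¬p) there: w4:F, w5:F. ✗
w7: successors {w3, w7}; □(¬p ∨ □¬p) there: w3:F, w7:F. ✗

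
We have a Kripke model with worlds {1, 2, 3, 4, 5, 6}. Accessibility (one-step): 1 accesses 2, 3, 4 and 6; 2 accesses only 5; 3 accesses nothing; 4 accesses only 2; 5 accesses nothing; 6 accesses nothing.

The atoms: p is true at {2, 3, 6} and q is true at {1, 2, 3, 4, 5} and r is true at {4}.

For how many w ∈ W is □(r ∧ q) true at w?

1: successors {2, 3, 4, 6}; r ∧ q there: 2:F, 3:F, 4:T, 6:F. ✗
2: successors {5}; r ∧ q there: 5:F. ✗
3: no successors, so □(r ∧ q) holds vacuously. ✓
4: successors {2}; r ∧ q there: 2:F. ✗
5: no successors, so □(r ∧ q) holds vacuously. ✓
6: no successors, so □(r ∧ q) holds vacuously. ✓
Satisfying worlds: {3, 5, 6}.

3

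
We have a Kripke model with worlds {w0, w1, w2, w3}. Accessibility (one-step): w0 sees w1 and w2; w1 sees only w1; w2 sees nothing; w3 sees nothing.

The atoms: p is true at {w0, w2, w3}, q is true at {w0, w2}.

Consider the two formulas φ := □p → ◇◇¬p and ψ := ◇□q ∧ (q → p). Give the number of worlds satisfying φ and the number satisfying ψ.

For □p → ◇◇¬p:
w0: □p is F, ◇◇¬p is T. ✓
w1: □p is F, ◇◇¬p is T. ✓
w2: □p is T, ◇◇¬p is F. ✗
w3: □p is T, ◇◇¬p is F. ✗
— 2 worlds.
For ◇□q ∧ (q → p):
w0: ◇□q is T, q → p is T. ✓
w1: ◇□q is F, q → p is T. ✗
w2: ◇□q is F, q → p is T. ✗
w3: ◇□q is F, q → p is T. ✗
— 1 world.

2 and 1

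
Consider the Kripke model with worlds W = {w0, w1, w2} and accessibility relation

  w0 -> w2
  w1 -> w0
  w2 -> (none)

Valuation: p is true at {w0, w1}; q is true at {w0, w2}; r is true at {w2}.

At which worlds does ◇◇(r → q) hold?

w0: successors {w2}; ◇(r → q) there: w2:F. ✗
w1: successors {w0}; ◇(r → q) there: w0:T. ✓
w2: no successors, so ◇◇(r → q) fails. ✗

{w1}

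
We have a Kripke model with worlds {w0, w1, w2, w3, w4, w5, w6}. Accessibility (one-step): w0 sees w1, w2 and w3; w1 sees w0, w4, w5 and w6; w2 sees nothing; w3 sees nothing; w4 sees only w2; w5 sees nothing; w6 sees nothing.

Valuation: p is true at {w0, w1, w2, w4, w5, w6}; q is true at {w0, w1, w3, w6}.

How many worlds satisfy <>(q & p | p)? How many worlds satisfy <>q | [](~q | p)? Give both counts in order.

3 and 7

For <>(q & p | p):
w0: successors {w1, w2, w3}; q & p | p there: w1:T, w2:T, w3:F. ✓
w1: successors {w0, w4, w5, w6}; q & p | p there: w0:T, w4:T, w5:T, w6:T. ✓
w2: no successors, so <>(q & p | p) fails. ✗
w3: no successors, so <>(q & p | p) fails. ✗
w4: successors {w2}; q & p | p there: w2:T. ✓
w5: no successors, so <>(q & p | p) fails. ✗
w6: no successors, so <>(q & p | p) fails. ✗
— 3 worlds.
For <>q | [](~q | p):
w0: <>q is T, [](~q | p) is F. ✓
w1: <>q is T, [](~q | p) is T. ✓
w2: <>q is F, [](~q | p) is T. ✓
w3: <>q is F, [](~q | p) is T. ✓
w4: <>q is F, [](~q | p) is T. ✓
w5: <>q is F, [](~q | p) is T. ✓
w6: <>q is F, [](~q | p) is T. ✓
— 7 worlds.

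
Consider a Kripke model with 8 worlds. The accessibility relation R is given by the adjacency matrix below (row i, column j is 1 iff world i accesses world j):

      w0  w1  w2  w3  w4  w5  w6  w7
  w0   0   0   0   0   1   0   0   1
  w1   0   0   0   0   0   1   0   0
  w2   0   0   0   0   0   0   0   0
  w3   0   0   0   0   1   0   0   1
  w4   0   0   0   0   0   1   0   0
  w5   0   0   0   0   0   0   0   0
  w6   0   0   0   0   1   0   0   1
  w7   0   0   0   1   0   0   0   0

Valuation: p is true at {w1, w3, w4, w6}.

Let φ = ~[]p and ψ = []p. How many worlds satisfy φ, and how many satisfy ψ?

For ~[]p:
w0: []p is F. ✓
w1: []p is F. ✓
w2: []p is T. ✗
w3: []p is F. ✓
w4: []p is F. ✓
w5: []p is T. ✗
w6: []p is F. ✓
w7: []p is T. ✗
— 5 worlds.
For []p:
w0: successors {w4, w7}; p there: w4:T, w7:F. ✗
w1: successors {w5}; p there: w5:F. ✗
w2: no successors, so []p holds vacuously. ✓
w3: successors {w4, w7}; p there: w4:T, w7:F. ✗
w4: successors {w5}; p there: w5:F. ✗
w5: no successors, so []p holds vacuously. ✓
w6: successors {w4, w7}; p there: w4:T, w7:F. ✗
w7: successors {w3}; p there: w3:T. ✓
— 3 worlds.

5 and 3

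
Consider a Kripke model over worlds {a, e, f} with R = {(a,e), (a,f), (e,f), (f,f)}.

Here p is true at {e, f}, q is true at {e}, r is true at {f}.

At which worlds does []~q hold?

{e, f}

a: successors {e, f}; ~q there: e:F, f:T. ✗
e: successors {f}; ~q there: f:T. ✓
f: successors {f}; ~q there: f:T. ✓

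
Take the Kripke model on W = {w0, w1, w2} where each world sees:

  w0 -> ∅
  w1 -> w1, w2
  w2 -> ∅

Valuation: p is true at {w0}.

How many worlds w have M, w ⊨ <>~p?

w0: no successors, so <>~p fails. ✗
w1: successors {w1, w2}; ~p there: w1:T, w2:T. ✓
w2: no successors, so <>~p fails. ✗
Satisfying worlds: {w1}.

1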